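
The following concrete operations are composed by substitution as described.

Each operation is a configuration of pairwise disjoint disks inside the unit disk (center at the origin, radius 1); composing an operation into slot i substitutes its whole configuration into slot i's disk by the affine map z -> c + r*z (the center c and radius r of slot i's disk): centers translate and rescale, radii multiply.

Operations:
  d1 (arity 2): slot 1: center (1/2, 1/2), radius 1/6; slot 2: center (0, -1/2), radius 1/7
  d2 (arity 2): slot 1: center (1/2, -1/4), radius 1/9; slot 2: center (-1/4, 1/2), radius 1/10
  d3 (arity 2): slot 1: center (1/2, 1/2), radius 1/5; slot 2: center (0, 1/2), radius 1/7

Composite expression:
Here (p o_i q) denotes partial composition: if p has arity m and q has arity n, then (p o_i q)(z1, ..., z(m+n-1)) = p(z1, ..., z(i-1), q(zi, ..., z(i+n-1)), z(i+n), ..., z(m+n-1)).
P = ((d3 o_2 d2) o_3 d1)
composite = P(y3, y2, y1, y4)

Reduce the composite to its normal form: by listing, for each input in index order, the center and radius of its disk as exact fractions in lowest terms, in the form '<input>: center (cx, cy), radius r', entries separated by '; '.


y1: center (-1/35, 81/140), radius 1/420; y2: center (1/14, 13/28), radius 1/63; y3: center (1/2, 1/2), radius 1/5; y4: center (-1/28, 79/140), radius 1/490

Follow each y-input down from d3: c' goes to c + r*c', radius to r*r'.
y3: after 1 affine step, its disk has center (1/2, 1/2), radius 1/5
y2: after 2 affine steps, its disk has center (1/14, 13/28), radius 1/63
y1: after 3 affine steps, its disk has center (-1/35, 81/140), radius 1/420
y4: after 3 affine steps, its disk has center (-1/28, 79/140), radius 1/490


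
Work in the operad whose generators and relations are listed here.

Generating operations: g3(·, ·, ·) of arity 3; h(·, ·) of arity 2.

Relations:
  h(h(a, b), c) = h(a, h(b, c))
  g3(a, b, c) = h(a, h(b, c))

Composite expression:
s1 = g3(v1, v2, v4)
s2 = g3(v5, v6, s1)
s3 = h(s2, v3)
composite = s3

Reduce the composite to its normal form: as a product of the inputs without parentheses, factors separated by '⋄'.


v5 ⋄ v6 ⋄ v1 ⋄ v2 ⋄ v4 ⋄ v3


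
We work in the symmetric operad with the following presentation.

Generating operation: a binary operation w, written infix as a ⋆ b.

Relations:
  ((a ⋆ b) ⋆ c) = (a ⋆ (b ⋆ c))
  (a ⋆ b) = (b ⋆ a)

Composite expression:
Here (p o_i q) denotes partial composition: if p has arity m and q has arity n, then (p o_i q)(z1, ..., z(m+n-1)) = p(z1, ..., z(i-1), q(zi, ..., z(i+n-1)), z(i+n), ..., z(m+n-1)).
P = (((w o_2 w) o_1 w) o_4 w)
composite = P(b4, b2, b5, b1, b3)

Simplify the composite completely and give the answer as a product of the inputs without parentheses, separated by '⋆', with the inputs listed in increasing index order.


b1 ⋆ b2 ⋆ b3 ⋆ b4 ⋆ b5


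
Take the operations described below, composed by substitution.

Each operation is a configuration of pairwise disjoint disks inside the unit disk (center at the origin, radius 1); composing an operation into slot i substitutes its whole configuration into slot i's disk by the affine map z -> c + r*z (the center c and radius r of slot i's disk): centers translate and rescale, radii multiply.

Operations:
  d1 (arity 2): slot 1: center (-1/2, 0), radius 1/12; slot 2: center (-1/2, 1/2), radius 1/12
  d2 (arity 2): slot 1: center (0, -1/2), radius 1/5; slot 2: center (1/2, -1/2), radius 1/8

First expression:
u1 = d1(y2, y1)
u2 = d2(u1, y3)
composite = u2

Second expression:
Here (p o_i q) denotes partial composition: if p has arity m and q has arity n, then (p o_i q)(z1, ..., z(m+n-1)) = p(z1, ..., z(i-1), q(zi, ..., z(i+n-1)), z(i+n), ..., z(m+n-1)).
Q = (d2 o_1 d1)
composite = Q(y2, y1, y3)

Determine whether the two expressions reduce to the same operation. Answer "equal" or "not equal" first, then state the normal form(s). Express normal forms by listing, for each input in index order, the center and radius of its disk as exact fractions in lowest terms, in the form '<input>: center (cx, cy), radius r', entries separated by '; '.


Reducing the first expression gives y1: center (-1/10, -2/5), radius 1/60; y2: center (-1/10, -1/2), radius 1/60; y3: center (1/2, -1/2), radius 1/8
Reducing the second expression gives y1: center (-1/10, -2/5), radius 1/60; y2: center (-1/10, -1/2), radius 1/60; y3: center (1/2, -1/2), radius 1/8
Identical normal forms: equal.

equal; both compose to y1: center (-1/10, -2/5), radius 1/60; y2: center (-1/10, -1/2), radius 1/60; y3: center (1/2, -1/2), radius 1/8


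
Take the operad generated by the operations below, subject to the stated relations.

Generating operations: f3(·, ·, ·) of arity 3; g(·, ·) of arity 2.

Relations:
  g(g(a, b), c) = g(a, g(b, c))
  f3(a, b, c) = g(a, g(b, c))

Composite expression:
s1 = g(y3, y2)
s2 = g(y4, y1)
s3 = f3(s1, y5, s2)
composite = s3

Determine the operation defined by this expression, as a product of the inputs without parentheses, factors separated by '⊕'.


y3 ⊕ y2 ⊕ y5 ⊕ y4 ⊕ y1

Key point: f3 is associative — brackets drop, the y-order remains.
g(y3, y2) linearizes to y3 ⊕ y2
g(y4, y1) linearizes to y4 ⊕ y1
f3(g(y3, y2), y5, g(y4, y1)) linearizes to y3 ⊕ y2 ⊕ y5 ⊕ y4 ⊕ y1


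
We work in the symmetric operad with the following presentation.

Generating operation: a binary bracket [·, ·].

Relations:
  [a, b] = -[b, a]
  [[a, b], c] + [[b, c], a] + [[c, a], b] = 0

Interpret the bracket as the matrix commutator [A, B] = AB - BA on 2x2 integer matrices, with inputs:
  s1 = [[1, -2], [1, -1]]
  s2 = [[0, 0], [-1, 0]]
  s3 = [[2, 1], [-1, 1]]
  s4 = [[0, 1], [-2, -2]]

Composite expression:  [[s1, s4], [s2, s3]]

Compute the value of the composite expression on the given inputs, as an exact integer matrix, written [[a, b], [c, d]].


[[-6, -12], [18, 6]]

[s1, s4] = [[3, 6], [6, -3]]
[s2, s3] = [[1, 0], [-1, -1]]
[[s1, s4], [s2, s3]] = [[-6, -12], [18, 6]]


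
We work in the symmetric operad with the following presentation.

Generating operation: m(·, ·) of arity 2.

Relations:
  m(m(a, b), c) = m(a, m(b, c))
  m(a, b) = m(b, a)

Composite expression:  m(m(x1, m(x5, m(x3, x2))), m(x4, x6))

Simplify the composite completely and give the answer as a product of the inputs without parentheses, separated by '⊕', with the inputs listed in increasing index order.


x1 ⊕ x2 ⊕ x3 ⊕ x4 ⊕ x5 ⊕ x6

With m associative and commutative, the x-input set is all that matters.
m(x3, x2) unparenthesizes to x3 ⊕ x2
m(x5, m(x3, x2)) unparenthesizes to x5 ⊕ x3 ⊕ x2
m(x1, m(x5, m(x3, x2))) unparenthesizes to x1 ⊕ x5 ⊕ x3 ⊕ x2
m(x4, x6) unparenthesizes to x4 ⊕ x6
m(m(x1, m(x5, m(x3, x2))), m(x4, x6)) unparenthesizes to x1 ⊕ x5 ⊕ x3 ⊕ x2 ⊕ x4 ⊕ x6
reordering the factors by index: x1 ⊕ x2 ⊕ x3 ⊕ x4 ⊕ x5 ⊕ x6


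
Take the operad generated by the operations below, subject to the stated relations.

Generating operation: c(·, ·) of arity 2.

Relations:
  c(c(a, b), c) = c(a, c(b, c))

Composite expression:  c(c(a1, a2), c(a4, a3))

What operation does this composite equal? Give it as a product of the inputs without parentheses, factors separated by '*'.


All parenthesizations of c agree; list the a-inputs left to right.
c(a1, a2) reduces to a1 * a2
c(a4, a3) reduces to a4 * a3
c(c(a1, a2), c(a4, a3)) reduces to a1 * a2 * a4 * a3

a1 * a2 * a4 * a3


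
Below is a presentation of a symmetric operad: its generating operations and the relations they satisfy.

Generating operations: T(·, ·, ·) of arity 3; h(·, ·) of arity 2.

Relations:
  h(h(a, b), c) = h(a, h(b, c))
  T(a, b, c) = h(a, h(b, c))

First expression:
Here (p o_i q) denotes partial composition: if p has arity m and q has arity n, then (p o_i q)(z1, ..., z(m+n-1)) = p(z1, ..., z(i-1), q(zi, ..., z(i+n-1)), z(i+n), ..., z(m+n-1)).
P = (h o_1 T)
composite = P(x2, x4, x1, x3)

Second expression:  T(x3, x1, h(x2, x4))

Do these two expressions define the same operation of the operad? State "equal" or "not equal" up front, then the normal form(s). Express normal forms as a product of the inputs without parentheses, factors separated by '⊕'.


The first expression, normalized: x2 ⊕ x4 ⊕ x1 ⊕ x3
The second expression, normalized: x3 ⊕ x1 ⊕ x2 ⊕ x4
No match — not equal.

not equal: they reduce to x2 ⊕ x4 ⊕ x1 ⊕ x3 and x3 ⊕ x1 ⊕ x2 ⊕ x4


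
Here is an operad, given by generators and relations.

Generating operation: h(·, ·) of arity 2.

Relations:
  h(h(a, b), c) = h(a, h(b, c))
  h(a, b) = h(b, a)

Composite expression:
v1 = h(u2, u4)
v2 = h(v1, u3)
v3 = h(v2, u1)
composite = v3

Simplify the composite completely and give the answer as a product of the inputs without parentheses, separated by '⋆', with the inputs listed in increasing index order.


u1 ⋆ u2 ⋆ u3 ⋆ u4

With h associative and commutative, the u-input set is all that matters.
h(u2, u4) reduces to u2 ⋆ u4
h(h(u2, u4), u3) reduces to u2 ⋆ u4 ⋆ u3
h(h(h(u2, u4), u3), u1) reduces to u2 ⋆ u4 ⋆ u3 ⋆ u1
rearranged into index order: u1 ⋆ u2 ⋆ u3 ⋆ u4


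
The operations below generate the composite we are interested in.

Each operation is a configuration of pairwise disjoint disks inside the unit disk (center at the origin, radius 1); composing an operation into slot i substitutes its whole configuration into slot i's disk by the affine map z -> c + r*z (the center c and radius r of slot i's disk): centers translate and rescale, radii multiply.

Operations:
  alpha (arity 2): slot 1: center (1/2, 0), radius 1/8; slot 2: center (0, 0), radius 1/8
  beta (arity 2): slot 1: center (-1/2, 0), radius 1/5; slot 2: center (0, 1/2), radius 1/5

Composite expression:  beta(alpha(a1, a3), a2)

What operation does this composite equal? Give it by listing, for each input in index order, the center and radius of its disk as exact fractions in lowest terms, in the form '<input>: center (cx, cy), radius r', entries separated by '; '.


Affine substitution under beta: radii multiply and a-centers shift.
tracing a1 down its 2-map path: center (-2/5, 0), radius 1/40
tracing a3 down its 2-map path: center (-1/2, 0), radius 1/40
tracing a2 down its 1-map path: center (0, 1/2), radius 1/5

a1: center (-2/5, 0), radius 1/40; a2: center (0, 1/2), radius 1/5; a3: center (-1/2, 0), radius 1/40


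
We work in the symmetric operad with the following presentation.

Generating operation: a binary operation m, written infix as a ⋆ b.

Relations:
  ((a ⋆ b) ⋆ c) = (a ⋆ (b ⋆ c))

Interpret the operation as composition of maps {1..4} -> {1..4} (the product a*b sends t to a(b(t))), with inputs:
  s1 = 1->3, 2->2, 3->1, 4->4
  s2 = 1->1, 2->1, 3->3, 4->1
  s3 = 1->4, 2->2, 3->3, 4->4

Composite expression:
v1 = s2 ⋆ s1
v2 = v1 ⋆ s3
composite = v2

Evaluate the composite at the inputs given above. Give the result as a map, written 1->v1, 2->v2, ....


1->1, 2->1, 3->1, 4->1

(s2 ⋆ s1) = 1->3, 2->1, 3->1, 4->1
((s2 ⋆ s1) ⋆ s3) = 1->1, 2->1, 3->1, 4->1


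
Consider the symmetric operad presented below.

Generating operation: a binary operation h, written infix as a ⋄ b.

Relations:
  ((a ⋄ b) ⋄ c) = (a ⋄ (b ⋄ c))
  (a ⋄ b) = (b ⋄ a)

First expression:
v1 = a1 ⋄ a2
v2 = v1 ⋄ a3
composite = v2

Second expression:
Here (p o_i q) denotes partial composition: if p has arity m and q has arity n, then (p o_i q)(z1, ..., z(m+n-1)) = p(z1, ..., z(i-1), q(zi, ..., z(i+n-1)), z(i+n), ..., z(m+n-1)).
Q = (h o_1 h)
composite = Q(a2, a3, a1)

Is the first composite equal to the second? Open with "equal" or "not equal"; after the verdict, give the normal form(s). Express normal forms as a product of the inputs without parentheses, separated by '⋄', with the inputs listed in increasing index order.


equal; the common form is a1 ⋄ a2 ⋄ a3

In normal form, the first expression is a1 ⋄ a2 ⋄ a3
In normal form, the second expression is a1 ⋄ a2 ⋄ a3
Both agree, so they are equal.


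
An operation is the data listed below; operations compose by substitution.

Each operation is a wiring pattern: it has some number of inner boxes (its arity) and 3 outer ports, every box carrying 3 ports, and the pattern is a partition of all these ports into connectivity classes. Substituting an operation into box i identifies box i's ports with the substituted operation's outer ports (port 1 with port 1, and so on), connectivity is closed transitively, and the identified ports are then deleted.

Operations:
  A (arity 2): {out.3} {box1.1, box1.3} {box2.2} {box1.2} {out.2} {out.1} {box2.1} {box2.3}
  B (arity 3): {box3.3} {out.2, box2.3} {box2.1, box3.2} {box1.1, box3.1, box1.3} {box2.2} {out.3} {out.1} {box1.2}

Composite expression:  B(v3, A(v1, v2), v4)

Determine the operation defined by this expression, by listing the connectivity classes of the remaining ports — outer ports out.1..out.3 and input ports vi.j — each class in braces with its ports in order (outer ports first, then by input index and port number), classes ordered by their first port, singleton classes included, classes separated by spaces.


{out.1} {out.2} {out.3} {v1.1, v1.3} {v1.2} {v2.1} {v2.2} {v2.3} {v3.1, v3.3, v4.1} {v3.2} {v4.2} {v4.3}

Two ports join when wires chain via B-identified ports.
the subtree at A composes to {out.1} {out.2} {out.3} {v1.1, v1.3} {v1.2} {v2.1} {v2.2} {v2.3} on (v1, v2); out.j = own outer ports
the subtree at B composes to {out.1} {out.2} {out.3} {v1.1, v1.3} {v1.2} {v2.1} {v2.2} {v2.3} {v3.1, v3.3, v4.1} {v3.2} {v4.2} {v4.3} on (v3, v1, v2, v4); out.j = own outer ports


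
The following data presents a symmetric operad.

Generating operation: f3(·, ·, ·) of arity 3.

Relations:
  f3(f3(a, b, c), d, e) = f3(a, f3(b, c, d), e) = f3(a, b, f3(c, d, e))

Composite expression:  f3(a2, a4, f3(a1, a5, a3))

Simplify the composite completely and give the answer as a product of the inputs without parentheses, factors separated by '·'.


Key point: f3 is associative — brackets drop, the a-order remains.
f3(a1, a5, a3) unparenthesizes to a1 · a5 · a3
f3(a2, a4, f3(a1, a5, a3)) unparenthesizes to a2 · a4 · a1 · a5 · a3

a2 · a4 · a1 · a5 · a3


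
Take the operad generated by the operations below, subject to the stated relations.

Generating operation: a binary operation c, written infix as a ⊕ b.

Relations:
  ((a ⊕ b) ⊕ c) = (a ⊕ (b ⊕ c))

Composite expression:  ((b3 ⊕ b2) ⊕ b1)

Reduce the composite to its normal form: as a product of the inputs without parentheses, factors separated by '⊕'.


b3 ⊕ b2 ⊕ b1

The c-tree's shape is irrelevant; the b-reading-order decides.
(b3 ⊕ b2) flattens to b3 ⊕ b2
((b3 ⊕ b2) ⊕ b1) flattens to b3 ⊕ b2 ⊕ b1


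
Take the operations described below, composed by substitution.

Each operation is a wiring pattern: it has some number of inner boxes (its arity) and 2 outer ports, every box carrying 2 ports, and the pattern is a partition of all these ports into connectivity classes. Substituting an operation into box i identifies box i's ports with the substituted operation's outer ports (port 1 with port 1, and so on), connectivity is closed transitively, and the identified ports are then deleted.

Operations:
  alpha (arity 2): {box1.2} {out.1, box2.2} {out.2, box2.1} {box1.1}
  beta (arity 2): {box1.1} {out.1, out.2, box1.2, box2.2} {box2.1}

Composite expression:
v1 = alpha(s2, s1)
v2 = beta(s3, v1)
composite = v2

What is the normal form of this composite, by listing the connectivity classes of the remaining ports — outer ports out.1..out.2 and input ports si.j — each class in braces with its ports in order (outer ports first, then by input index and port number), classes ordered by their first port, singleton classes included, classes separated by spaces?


{out.1, out.2, s1.1, s3.2} {s1.2} {s2.1} {s2.2} {s3.1}


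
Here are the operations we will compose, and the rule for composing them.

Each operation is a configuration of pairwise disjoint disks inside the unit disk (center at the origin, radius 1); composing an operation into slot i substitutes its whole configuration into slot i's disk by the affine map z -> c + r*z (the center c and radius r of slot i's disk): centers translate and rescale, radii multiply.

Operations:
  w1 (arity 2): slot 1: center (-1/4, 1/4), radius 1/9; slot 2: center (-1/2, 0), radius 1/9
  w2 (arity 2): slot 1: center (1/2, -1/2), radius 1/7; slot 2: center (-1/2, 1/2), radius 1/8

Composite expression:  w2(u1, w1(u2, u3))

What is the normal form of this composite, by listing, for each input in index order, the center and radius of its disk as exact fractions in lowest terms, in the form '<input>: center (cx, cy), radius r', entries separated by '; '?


u1: center (1/2, -1/2), radius 1/7; u2: center (-17/32, 17/32), radius 1/72; u3: center (-9/16, 1/2), radius 1/72


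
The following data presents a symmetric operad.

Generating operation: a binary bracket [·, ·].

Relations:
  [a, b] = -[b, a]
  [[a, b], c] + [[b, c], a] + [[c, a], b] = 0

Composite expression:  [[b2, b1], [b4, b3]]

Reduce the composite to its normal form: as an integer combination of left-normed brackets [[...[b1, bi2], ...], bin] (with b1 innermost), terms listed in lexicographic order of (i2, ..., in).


Skip Jacobi rewriting: expand, keep b1-initial words, read off terms.
Composite bracket: [[b2, b1], [b4, b3]]
Each bracket splits as ab - ba, giving 8 signed words (2^3 = 8).
Words beginning with b1 determine it all:
  word b1b2b3b4 has sign +1, contributing +[[[b1, b2], b3], b4]
  word b1b2b4b3 has sign -1, contributing -[[[b1, b2], b4], b3]

[[[b1, b2], b3], b4] - [[[b1, b2], b4], b3]


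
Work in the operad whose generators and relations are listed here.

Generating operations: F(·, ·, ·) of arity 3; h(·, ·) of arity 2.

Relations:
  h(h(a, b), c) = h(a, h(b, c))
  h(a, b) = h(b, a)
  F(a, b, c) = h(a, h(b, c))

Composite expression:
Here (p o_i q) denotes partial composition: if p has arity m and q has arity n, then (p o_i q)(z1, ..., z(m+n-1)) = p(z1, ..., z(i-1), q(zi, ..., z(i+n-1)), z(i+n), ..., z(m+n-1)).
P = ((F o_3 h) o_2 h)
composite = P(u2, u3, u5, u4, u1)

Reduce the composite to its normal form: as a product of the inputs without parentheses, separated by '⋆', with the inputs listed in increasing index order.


u1 ⋆ u2 ⋆ u3 ⋆ u4 ⋆ u5

With F associative and commutative, the u-input set is all that matters.
h(u3, u5) collapses to u3 ⋆ u5
h(u4, u1) collapses to u4 ⋆ u1
F(u2, h(u3, u5), h(u4, u1)) collapses to u2 ⋆ u3 ⋆ u5 ⋆ u4 ⋆ u1
putting the inputs in ascending order: u1 ⋆ u2 ⋆ u3 ⋆ u4 ⋆ u5


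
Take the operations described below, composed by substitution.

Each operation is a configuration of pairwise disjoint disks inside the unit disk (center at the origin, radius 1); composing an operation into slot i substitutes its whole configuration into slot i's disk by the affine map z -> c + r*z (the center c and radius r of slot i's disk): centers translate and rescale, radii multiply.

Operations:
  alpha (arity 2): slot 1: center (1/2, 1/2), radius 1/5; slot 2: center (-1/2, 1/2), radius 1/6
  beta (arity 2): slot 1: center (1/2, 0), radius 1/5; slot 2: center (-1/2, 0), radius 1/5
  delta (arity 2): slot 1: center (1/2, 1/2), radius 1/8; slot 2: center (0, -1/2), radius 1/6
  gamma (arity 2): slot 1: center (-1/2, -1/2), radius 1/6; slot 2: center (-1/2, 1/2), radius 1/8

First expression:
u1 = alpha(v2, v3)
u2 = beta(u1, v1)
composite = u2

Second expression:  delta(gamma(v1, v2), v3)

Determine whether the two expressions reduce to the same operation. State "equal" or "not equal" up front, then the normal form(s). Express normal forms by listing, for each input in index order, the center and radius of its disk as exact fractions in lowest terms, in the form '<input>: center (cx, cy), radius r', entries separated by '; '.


not equal: they reduce to v1: center (-1/2, 0), radius 1/5; v2: center (3/5, 1/10), radius 1/25; v3: center (2/5, 1/10), radius 1/30 and v1: center (7/16, 7/16), radius 1/48; v2: center (7/16, 9/16), radius 1/64; v3: center (0, -1/2), radius 1/6

The first composite normalizes to v1: center (-1/2, 0), radius 1/5; v2: center (3/5, 1/10), radius 1/25; v3: center (2/5, 1/10), radius 1/30
The second composite normalizes to v1: center (7/16, 7/16), radius 1/48; v2: center (7/16, 9/16), radius 1/64; v3: center (0, -1/2), radius 1/6
No match — not equal.


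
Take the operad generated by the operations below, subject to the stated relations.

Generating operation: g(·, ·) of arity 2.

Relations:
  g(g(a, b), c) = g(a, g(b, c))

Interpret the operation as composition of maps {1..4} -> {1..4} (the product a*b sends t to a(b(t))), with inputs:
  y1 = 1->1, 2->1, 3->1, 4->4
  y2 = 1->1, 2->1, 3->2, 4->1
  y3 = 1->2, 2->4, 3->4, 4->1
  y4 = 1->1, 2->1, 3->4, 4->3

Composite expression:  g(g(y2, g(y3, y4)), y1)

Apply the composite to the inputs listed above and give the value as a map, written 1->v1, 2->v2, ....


1->1, 2->1, 3->1, 4->1

g(y3, y4) = 1->2, 2->2, 3->1, 4->4
g(y2, g(y3, y4)) = 1->1, 2->1, 3->1, 4->1
g(g(y2, g(y3, y4)), y1) = 1->1, 2->1, 3->1, 4->1


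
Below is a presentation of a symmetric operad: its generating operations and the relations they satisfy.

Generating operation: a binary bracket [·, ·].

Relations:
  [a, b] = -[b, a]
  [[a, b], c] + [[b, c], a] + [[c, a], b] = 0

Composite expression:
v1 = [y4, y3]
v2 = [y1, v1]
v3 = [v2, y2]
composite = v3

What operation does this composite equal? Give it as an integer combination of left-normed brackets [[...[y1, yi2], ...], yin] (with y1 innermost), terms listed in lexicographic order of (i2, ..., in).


Expand each bracket as ab - ba; the y1-initial words give the coefficients.
Composite bracket: [[y1, [y4, y3]], y2]
Applying ab - ba throughout gives 8 signed words (2^3 = 8).
Words beginning with y1 determine it all:
  y1y3y4y2 (sign -1) contributes -[[[y1, y3], y4], y2]
  y1y4y3y2 (sign +1) contributes +[[[y1, y4], y3], y2]

-[[[y1, y3], y4], y2] + [[[y1, y4], y3], y2]


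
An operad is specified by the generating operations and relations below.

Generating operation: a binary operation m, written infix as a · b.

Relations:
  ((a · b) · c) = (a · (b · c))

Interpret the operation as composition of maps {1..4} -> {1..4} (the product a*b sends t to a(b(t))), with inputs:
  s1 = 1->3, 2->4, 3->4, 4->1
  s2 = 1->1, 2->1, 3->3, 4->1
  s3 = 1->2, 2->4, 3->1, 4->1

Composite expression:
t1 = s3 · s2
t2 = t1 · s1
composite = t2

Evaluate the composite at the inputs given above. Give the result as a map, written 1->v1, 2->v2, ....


1->1, 2->2, 3->2, 4->2

(s3 · s2) = 1->2, 2->2, 3->1, 4->2
((s3 · s2) · s1) = 1->1, 2->2, 3->2, 4->2


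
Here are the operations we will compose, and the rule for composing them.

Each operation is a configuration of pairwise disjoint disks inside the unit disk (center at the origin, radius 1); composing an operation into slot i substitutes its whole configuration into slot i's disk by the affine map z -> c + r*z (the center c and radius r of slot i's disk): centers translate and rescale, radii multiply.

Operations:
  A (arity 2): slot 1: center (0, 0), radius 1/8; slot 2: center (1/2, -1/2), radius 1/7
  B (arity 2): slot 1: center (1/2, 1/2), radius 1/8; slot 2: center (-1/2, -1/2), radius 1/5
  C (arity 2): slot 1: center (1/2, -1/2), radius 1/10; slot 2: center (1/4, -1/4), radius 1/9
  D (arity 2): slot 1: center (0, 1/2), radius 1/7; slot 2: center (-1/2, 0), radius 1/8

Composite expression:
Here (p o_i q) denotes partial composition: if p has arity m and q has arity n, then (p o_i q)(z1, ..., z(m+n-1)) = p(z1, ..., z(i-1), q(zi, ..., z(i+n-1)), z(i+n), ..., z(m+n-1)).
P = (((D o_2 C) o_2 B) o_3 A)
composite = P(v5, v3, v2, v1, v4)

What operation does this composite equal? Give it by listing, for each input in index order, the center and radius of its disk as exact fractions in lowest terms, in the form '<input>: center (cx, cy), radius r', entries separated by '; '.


Affine substitution under D: radii multiply and v-centers shift.
for v5, the 1-step affine chain lands on center (0, 1/2), radius 1/7
for v3, the 3-step affine chain lands on center (-69/160, -9/160), radius 1/640
for v2, the 4-step affine chain lands on center (-71/160, -11/160), radius 1/3200
for v1, the 4-step affine chain lands on center (-177/400, -7/100), radius 1/2800
for v4, the 2-step affine chain lands on center (-15/32, -1/32), radius 1/72

v1: center (-177/400, -7/100), radius 1/2800; v2: center (-71/160, -11/160), radius 1/3200; v3: center (-69/160, -9/160), radius 1/640; v4: center (-15/32, -1/32), radius 1/72; v5: center (0, 1/2), radius 1/7


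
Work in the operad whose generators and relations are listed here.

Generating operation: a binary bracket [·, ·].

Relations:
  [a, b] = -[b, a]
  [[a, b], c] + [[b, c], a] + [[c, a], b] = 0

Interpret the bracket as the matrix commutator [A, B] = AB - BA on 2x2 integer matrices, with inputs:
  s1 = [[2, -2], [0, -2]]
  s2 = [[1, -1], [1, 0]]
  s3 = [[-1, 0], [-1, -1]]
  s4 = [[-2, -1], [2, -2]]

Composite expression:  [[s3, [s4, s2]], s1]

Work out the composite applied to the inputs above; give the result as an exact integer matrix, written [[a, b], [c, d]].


[[-4, -4], [-8, 4]]

[s4, s2] = [[1, 1], [2, -1]]
[s3, [s4, s2]] = [[1, 0], [-2, -1]]
[[s3, [s4, s2]], s1] = [[-4, -4], [-8, 4]]


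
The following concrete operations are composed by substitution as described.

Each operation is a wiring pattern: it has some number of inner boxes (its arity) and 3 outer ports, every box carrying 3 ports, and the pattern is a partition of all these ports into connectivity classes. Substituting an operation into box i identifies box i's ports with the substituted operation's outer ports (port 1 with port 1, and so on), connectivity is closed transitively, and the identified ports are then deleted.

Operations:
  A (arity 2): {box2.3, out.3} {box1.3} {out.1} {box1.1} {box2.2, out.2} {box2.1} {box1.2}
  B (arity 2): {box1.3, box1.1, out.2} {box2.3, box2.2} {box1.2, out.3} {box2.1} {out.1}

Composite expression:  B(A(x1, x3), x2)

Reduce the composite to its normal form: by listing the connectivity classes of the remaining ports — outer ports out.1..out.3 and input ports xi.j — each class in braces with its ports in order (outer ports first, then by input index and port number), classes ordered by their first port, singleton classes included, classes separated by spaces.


Substituting into B glues patterns; closure does the rest.
A over (x1, x3) gives {out.1} {out.2, x3.2} {out.3, x3.3} {x1.1} {x1.2} {x1.3} {x3.1}, out.j being that stage's outer ports
B over (x1, x3, x2) gives {out.1} {out.2, x3.3} {out.3, x3.2} {x1.1} {x1.2} {x1.3} {x2.1} {x2.2, x2.3} {x3.1}, out.j being that stage's outer ports

{out.1} {out.2, x3.3} {out.3, x3.2} {x1.1} {x1.2} {x1.3} {x2.1} {x2.2, x2.3} {x3.1}


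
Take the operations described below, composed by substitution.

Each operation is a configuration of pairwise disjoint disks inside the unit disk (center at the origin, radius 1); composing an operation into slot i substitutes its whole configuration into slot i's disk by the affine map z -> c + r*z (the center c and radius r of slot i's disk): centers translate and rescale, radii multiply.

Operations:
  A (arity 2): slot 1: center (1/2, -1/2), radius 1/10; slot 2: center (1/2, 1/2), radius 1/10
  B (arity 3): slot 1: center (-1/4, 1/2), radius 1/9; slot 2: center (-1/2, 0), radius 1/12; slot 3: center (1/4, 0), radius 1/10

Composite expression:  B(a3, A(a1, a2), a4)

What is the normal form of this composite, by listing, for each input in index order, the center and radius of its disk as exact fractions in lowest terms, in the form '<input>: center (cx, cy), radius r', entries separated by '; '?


a1: center (-11/24, -1/24), radius 1/120; a2: center (-11/24, 1/24), radius 1/120; a3: center (-1/4, 1/2), radius 1/9; a4: center (1/4, 0), radius 1/10

Affine substitution under B: radii multiply and a-centers shift.
a3: after 1 affine step, its disk has center (-1/4, 1/2), radius 1/9
a1: after 2 affine steps, its disk has center (-11/24, -1/24), radius 1/120
a2: after 2 affine steps, its disk has center (-11/24, 1/24), radius 1/120
a4: after 1 affine step, its disk has center (1/4, 0), radius 1/10


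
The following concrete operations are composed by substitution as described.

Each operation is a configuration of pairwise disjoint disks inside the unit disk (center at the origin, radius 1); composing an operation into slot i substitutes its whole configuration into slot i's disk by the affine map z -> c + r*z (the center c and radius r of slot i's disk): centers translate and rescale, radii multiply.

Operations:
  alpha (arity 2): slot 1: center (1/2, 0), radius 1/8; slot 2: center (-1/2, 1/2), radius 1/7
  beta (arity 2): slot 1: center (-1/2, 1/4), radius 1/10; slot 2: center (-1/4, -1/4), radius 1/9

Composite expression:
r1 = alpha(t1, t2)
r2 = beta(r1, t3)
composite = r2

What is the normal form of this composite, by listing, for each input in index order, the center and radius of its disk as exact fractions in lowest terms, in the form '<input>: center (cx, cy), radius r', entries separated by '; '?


t1: center (-9/20, 1/4), radius 1/80; t2: center (-11/20, 3/10), radius 1/70; t3: center (-1/4, -1/4), radius 1/9

Below beta, radii multiply path by path; the t-disk centers shift.
input t1: applying the 2 nested substitutions gives center (-9/20, 1/4), radius 1/80
input t2: applying the 2 nested substitutions gives center (-11/20, 3/10), radius 1/70
input t3: applying the 1 nested substitution gives center (-1/4, -1/4), radius 1/9


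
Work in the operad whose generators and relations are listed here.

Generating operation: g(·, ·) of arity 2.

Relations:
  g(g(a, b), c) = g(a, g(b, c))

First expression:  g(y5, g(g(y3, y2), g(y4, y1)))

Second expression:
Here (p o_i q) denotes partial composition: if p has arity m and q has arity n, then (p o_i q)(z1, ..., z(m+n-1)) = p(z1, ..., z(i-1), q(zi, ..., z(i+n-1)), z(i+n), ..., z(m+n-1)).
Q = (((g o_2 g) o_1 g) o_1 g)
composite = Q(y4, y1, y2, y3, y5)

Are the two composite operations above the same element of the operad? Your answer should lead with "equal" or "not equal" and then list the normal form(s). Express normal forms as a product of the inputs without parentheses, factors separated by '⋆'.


not equal; the first gives y5 ⋆ y3 ⋆ y2 ⋆ y4 ⋆ y1 and the second y4 ⋆ y1 ⋆ y2 ⋆ y3 ⋆ y5

The first composite normalizes to y5 ⋆ y3 ⋆ y2 ⋆ y4 ⋆ y1
The second composite normalizes to y4 ⋆ y1 ⋆ y2 ⋆ y3 ⋆ y5
Different reductions; not equal.


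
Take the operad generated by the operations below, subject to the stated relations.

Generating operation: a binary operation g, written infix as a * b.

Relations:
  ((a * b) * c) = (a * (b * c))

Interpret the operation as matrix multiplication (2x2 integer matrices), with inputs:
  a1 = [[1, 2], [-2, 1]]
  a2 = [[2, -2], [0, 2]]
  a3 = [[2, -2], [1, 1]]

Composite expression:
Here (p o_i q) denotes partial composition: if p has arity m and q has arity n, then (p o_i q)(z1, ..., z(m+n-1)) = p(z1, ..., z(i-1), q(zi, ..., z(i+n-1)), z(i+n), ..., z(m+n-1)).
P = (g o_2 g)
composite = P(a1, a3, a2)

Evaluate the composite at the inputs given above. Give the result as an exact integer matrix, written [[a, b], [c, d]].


[[8, -8], [-6, 16]]

(a3 * a2) = [[4, -8], [2, 0]]
(a1 * (a3 * a2)) = [[8, -8], [-6, 16]]


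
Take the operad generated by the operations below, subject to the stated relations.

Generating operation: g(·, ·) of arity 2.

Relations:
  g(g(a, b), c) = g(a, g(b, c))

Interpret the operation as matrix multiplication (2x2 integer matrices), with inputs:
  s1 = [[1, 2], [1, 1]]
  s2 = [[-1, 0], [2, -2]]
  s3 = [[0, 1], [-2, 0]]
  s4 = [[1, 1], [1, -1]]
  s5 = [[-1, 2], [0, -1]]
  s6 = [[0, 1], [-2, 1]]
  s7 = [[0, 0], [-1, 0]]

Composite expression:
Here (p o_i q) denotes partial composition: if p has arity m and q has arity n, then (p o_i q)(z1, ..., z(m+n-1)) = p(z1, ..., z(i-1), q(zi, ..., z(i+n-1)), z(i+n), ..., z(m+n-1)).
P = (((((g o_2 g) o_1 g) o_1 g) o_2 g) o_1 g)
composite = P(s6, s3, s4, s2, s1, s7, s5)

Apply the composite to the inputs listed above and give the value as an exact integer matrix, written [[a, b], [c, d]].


g(s6, s3) = [[-2, 0], [-2, -2]]
g(s4, s2) = [[1, -2], [-3, 2]]
g(g(s6, s3), g(s4, s2)) = [[-2, 4], [4, 0]]
g(g(g(s6, s3), g(s4, s2)), s1) = [[2, 0], [4, 8]]
g(s7, s5) = [[0, 0], [1, -2]]
g(g(g(g(s6, s3), g(s4, s2)), s1), g(s7, s5)) = [[0, 0], [8, -16]]

[[0, 0], [8, -16]]


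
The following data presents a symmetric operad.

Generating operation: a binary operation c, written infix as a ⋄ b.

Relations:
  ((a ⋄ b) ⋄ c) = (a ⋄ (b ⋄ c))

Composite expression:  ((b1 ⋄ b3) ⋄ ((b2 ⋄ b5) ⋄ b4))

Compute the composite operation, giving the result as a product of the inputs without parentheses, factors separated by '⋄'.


b1 ⋄ b3 ⋄ b2 ⋄ b5 ⋄ b4

Every regrouping of c is equal, so read the b-inputs in written order.
(b1 ⋄ b3) unparenthesizes to b1 ⋄ b3
(b2 ⋄ b5) unparenthesizes to b2 ⋄ b5
((b2 ⋄ b5) ⋄ b4) unparenthesizes to b2 ⋄ b5 ⋄ b4
((b1 ⋄ b3) ⋄ ((b2 ⋄ b5) ⋄ b4)) unparenthesizes to b1 ⋄ b3 ⋄ b2 ⋄ b5 ⋄ b4


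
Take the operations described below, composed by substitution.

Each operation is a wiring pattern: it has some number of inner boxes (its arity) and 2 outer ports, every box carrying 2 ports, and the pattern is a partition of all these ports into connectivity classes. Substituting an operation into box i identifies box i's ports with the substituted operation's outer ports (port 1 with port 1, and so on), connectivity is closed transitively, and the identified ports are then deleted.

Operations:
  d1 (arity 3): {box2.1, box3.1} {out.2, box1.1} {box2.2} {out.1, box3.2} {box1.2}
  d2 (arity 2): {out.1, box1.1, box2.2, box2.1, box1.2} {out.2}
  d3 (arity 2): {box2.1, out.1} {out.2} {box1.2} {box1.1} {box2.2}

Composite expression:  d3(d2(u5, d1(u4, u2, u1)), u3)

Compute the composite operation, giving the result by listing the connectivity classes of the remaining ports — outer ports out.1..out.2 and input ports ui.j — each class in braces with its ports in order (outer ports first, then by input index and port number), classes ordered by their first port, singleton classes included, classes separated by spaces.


Connectivity passes through glued d3-boundaries; trace each wire chain.
composing d1 on (u4, u2, u1), with out.j its own outer ports: {out.1, u1.2} {out.2, u4.1} {u1.1, u2.1} {u2.2} {u4.2}
composing d2 on (u5, u4, u2, u1), with out.j its own outer ports: {out.1, u1.2, u4.1, u5.1, u5.2} {out.2} {u1.1, u2.1} {u2.2} {u4.2}
composing d3 on (u5, u4, u2, u1, u3), with out.j its own outer ports: {out.1, u3.1} {out.2} {u1.1, u2.1} {u1.2, u4.1, u5.1, u5.2} {u2.2} {u3.2} {u4.2}

{out.1, u3.1} {out.2} {u1.1, u2.1} {u1.2, u4.1, u5.1, u5.2} {u2.2} {u3.2} {u4.2}


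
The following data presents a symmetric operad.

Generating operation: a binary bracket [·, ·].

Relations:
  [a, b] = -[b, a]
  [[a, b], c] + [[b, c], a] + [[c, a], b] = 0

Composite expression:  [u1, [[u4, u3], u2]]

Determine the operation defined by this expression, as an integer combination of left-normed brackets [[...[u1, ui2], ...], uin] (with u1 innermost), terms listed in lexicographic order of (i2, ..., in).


Antisymmetry and Jacobi reduce to u1-anchored left-normed brackets.
Composite bracket: [u1, [[u4, u3], u2]]
Each bracket splits as ab - ba, giving 8 signed words (2^3 = 8).
Coefficients come from the u1-initial words:
  u1u2u3u4 appears with sign +1, giving the term +[[[u1, u2], u3], u4]
  u1u2u4u3 appears with sign -1, giving the term -[[[u1, u2], u4], u3]
  u1u3u4u2 appears with sign -1, giving the term -[[[u1, u3], u4], u2]
  u1u4u3u2 appears with sign +1, giving the term +[[[u1, u4], u3], u2]

[[[u1, u2], u3], u4] - [[[u1, u2], u4], u3] - [[[u1, u3], u4], u2] + [[[u1, u4], u3], u2]


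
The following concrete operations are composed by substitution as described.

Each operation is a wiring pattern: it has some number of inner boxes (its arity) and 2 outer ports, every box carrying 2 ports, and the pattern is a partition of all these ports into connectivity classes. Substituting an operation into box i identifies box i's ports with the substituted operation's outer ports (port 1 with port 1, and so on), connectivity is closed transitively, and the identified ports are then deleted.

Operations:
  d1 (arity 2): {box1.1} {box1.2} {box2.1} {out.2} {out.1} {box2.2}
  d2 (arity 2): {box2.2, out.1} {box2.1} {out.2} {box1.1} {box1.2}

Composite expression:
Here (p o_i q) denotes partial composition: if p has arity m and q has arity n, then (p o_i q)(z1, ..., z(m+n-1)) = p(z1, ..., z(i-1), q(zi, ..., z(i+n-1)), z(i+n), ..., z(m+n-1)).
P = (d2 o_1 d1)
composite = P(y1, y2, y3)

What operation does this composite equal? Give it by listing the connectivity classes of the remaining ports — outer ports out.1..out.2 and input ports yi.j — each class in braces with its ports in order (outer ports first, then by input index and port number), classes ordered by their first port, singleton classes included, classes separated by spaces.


{out.1, y3.2} {out.2} {y1.1} {y1.2} {y2.1} {y2.2} {y3.1}

Reachability decides: close wires over d2-identified ports.
after d1, the pattern on (y1, y2) reads {out.1} {out.2} {y1.1} {y1.2} {y2.1} {y2.2} (out.j = its outer ports)
after d2, the pattern on (y1, y2, y3) reads {out.1, y3.2} {out.2} {y1.1} {y1.2} {y2.1} {y2.2} {y3.1} (out.j = its outer ports)


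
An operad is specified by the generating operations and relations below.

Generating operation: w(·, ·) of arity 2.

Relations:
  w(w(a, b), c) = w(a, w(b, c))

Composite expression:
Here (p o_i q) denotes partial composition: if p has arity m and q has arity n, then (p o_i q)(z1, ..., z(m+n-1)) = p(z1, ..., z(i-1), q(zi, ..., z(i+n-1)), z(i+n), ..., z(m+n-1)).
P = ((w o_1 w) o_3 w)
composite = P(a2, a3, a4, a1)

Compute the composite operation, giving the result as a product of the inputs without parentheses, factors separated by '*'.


a2 * a3 * a4 * a1


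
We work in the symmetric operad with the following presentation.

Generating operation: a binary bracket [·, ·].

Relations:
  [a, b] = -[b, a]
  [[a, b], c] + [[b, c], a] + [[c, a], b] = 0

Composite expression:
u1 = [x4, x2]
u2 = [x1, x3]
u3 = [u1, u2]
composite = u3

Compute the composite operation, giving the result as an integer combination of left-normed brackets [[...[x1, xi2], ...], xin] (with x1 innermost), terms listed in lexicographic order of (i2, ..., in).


[[[x1, x3], x2], x4] - [[[x1, x3], x4], x2]

Left-normed coefficients sit on the x1-initial expansion words.
Composite bracket: [[x4, x2], [x1, x3]]
Applying ab - ba throughout gives 8 signed words (2^3 = 8).
Only words starting with x1 matter:
  word x1x3x2x4 has sign +1, contributing +[[[x1, x3], x2], x4]
  word x1x3x4x2 has sign -1, contributing -[[[x1, x3], x4], x2]


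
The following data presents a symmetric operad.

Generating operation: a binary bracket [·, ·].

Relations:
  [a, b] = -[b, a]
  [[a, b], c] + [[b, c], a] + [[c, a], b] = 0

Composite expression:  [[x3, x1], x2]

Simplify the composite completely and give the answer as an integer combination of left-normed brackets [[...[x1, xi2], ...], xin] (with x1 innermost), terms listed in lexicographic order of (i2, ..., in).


Skip Jacobi rewriting: expand, keep x1-initial words, read off terms.
Composite bracket: [[x3, x1], x2]
Applying ab - ba throughout gives 4 signed words (2^2 = 4).
The x1-initial words carry the normal form:
  x1x3x2 (sign -1) contributes -[[x1, x3], x2]

-[[x1, x3], x2]


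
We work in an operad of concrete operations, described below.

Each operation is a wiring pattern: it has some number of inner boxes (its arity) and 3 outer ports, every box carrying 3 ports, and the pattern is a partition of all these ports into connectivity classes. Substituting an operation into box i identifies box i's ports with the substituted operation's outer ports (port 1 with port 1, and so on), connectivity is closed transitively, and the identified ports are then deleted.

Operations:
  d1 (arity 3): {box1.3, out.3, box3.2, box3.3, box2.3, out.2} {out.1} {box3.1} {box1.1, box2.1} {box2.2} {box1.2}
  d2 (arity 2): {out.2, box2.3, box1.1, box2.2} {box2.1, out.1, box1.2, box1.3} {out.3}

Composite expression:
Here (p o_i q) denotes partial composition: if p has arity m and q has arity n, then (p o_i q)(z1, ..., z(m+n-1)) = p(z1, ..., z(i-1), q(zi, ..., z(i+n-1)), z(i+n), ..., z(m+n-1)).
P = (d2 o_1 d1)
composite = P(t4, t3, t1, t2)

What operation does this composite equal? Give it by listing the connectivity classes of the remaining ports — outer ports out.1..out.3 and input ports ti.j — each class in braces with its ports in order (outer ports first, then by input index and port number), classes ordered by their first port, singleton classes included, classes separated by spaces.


Treat the ports identified at d2 as solder joints: merge, then drop.
through d1, on inputs (t4, t3, t1): {out.1} {out.2, out.3, t1.2, t1.3, t3.3, t4.3} {t1.1} {t3.1, t4.1} {t3.2} {t4.2} (out.j = stage outer ports)
through d2, on inputs (t4, t3, t1, t2): {out.1, t1.2, t1.3, t2.1, t3.3, t4.3} {out.2, t2.2, t2.3} {out.3} {t1.1} {t3.1, t4.1} {t3.2} {t4.2} (out.j = stage outer ports)

{out.1, t1.2, t1.3, t2.1, t3.3, t4.3} {out.2, t2.2, t2.3} {out.3} {t1.1} {t3.1, t4.1} {t3.2} {t4.2}
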